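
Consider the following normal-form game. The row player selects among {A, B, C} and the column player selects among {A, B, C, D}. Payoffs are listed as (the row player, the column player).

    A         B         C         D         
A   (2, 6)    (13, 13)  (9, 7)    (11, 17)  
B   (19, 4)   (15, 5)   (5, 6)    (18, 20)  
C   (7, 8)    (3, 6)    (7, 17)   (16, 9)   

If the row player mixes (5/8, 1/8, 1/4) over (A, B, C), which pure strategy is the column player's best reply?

D

The column player's best reply maximizes expected payoff against the mix.
A: (5/8)·6 + (1/8)·4 + (1/4)·8 = 25/4
B: (5/8)·13 + (1/8)·5 + (1/4)·6 = 41/4
C: (5/8)·7 + (1/8)·6 + (1/4)·17 = 75/8
D: (5/8)·17 + (1/8)·20 + (1/4)·9 = 123/8
Highest expected payoff is 123/8, from D.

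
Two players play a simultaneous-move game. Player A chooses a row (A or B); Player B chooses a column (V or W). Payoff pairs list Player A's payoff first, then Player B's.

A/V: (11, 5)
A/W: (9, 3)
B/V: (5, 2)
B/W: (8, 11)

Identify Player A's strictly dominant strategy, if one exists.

A

A strategy is strictly dominant if it gives Player A a strictly higher payoff than every other strategy, against every choice by the opponent.
A strictly dominates: vs V: 11 > 5; vs W: 9 > 8.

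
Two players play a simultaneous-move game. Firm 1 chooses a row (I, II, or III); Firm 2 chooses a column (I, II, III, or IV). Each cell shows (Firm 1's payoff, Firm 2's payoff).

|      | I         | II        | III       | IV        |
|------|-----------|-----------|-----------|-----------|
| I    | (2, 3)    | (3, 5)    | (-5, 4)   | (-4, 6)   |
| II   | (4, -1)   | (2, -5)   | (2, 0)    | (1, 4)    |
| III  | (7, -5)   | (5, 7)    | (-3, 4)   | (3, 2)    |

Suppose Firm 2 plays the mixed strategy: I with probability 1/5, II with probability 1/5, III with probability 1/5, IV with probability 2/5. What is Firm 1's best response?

Firm 1's best reply maximizes expected payoff against the mix.
I: (1/5)·2 + (1/5)·3 + (1/5)·(-5) + (2/5)·(-4) = -8/5
II: (1/5)·4 + (1/5)·2 + (1/5)·2 + (2/5)·1 = 2
III: (1/5)·7 + (1/5)·5 + (1/5)·(-3) + (2/5)·3 = 3
Highest expected payoff is 3, from III.

III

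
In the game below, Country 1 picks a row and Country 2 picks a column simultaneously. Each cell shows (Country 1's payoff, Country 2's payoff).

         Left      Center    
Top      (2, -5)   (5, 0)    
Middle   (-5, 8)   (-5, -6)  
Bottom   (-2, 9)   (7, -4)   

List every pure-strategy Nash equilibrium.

None

Find each player's best response to every opponent strategy; NE are the intersections.
Country 1's best responses — vs Left: Top (payoff 2); vs Center: Bottom (payoff 7).
Country 2's best responses — vs Top: Center (payoff 0); vs Middle: Left (payoff 8); vs Bottom: Left (payoff 9).
No cell has both players best-responding. For instance, Country 1's best reply to Center is Bottom, but against Bottom Country 2 prefers Left over Center.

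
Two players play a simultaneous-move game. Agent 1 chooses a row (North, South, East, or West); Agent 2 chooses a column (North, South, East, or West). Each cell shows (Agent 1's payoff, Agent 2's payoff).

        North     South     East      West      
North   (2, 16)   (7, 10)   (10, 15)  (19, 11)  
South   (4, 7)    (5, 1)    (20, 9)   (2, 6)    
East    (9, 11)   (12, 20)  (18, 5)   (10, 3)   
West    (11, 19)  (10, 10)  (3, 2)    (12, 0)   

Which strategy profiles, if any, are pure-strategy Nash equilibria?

(South, East), (East, South), and (West, North)

A profile is a Nash equilibrium when each player is best-responding to the other.
Agent 1's best responses — vs North: West (payoff 11); vs South: East (payoff 12); vs East: South (payoff 20); vs West: North (payoff 19).
Agent 2's best responses — vs North: North (payoff 16); vs South: East (payoff 9); vs East: South (payoff 20); vs West: North (payoff 19).
Mutual best responses occur at (South, East), (East, South), and (West, North); at each, neither player gains by switching.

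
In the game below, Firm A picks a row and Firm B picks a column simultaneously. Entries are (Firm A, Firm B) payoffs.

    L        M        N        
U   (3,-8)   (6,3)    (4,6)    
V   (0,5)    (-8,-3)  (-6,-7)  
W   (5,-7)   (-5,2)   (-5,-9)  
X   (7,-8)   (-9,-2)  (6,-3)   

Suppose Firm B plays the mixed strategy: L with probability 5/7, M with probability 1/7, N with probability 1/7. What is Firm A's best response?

X

Firm A's best reply maximizes expected payoff against the mix.
U: (5/7)·3 + (1/7)·6 + (1/7)·4 = 25/7
V: (5/7)·0 + (1/7)·(-8) + (1/7)·(-6) = -2
W: (5/7)·5 + (1/7)·(-5) + (1/7)·(-5) = 15/7
X: (5/7)·7 + (1/7)·(-9) + (1/7)·6 = 32/7
Highest expected payoff is 32/7, from X.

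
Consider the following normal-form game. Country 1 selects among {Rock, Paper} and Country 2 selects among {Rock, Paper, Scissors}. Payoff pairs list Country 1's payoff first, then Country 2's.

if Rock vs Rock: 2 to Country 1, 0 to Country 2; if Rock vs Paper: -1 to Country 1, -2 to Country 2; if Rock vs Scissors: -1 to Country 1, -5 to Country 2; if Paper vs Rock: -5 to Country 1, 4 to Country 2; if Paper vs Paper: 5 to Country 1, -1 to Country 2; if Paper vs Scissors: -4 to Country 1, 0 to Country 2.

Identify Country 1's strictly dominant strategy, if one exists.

No strictly dominant strategy

Check whether one of Country 1's strategies beats all alternatives regardless of what the opponent does.
Rock is not dominant: against Paper, Paper gives 5 > -1.
Paper is not dominant: against Rock, Rock gives 2 > -5.
No single strategy is best against every opponent action.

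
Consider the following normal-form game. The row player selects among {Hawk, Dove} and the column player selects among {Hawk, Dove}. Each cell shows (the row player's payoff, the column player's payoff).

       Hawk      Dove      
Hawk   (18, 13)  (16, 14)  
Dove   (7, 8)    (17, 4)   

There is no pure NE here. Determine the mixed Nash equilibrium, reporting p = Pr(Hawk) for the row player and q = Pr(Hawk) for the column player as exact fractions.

p = 4/5, q = 1/12

Each player's mixing probability is pinned down by making the *other* player indifferent.
The column player indifferent between Hawk and Dove: p·13 + (1−p)·8 = p·14 + (1−p)·4 ⟹ 8 + 5p = 4 + 10p ⟹ p = 4/5.
The row player indifferent between Hawk and Dove: q·18 + (1−q)·16 = q·7 + (1−q)·17 ⟹ 16 + 2q = 17 + (-10)q ⟹ q = 1/12.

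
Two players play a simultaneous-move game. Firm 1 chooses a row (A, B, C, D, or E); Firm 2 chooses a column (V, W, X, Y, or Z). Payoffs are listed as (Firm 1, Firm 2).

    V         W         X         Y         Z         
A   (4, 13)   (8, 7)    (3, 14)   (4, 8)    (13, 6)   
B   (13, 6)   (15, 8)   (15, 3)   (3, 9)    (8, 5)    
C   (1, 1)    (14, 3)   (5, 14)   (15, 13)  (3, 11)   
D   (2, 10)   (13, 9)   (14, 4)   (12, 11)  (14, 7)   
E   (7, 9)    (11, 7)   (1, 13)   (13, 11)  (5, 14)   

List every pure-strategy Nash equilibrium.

None

A profile is a Nash equilibrium when each player is best-responding to the other.
Firm 1's best responses — vs V: B (payoff 13); vs W: B (payoff 15); vs X: B (payoff 15); vs Y: C (payoff 15); vs Z: D (payoff 14).
Firm 2's best responses — vs A: X (payoff 14); vs B: Y (payoff 9); vs C: X (payoff 14); vs D: Y (payoff 11); vs E: Z (payoff 14).
No cell has both players best-responding. For instance, Firm 1's best reply to Z is D, but against D Firm 2 prefers Y over Z.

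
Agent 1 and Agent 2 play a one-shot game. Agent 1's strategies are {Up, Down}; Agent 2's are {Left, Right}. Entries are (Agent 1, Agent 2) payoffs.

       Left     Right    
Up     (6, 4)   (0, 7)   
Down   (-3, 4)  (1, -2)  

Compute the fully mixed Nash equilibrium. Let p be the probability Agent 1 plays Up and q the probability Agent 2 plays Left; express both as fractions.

p = 2/3, q = 1/10

Each player's mixing probability is pinned down by making the *other* player indifferent.
Agent 2 indifferent between Left and Right: p·4 + (1−p)·4 = p·7 + (1−p)·(-2) ⟹ 4 + 0p = (-2) + 9p ⟹ p = 2/3.
Agent 1 indifferent between Up and Down: q·6 + (1−q)·0 = q·(-3) + (1−q)·1 ⟹ 0 + 6q = 1 + (-4)q ⟹ q = 1/10.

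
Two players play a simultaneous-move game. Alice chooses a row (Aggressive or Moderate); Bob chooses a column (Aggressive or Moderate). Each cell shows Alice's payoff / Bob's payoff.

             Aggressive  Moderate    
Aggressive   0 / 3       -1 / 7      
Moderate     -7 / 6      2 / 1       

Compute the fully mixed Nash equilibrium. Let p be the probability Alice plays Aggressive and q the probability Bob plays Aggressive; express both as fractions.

p = 5/9, q = 3/10

In a mixed NE each player is indifferent between their pure strategies, so the opponent's mix sets the indifference.
Bob indifferent between Aggressive and Moderate: p·3 + (1−p)·6 = p·7 + (1−p)·1 ⟹ 6 + (-3)p = 1 + 6p ⟹ p = 5/9.
Alice indifferent between Aggressive and Moderate: q·0 + (1−q)·(-1) = q·(-7) + (1−q)·2 ⟹ (-1) + 1q = 2 + (-9)q ⟹ q = 3/10.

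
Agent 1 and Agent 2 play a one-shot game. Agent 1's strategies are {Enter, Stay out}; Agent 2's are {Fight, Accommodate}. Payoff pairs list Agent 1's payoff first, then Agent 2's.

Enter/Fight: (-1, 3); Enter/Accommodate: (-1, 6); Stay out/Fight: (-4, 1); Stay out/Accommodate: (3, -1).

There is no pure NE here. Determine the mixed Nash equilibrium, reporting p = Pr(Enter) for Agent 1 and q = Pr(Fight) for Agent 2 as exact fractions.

p = 2/5, q = 4/7

In a mixed NE each player is indifferent between their pure strategies, so the opponent's mix sets the indifference.
Agent 2 indifferent between Fight and Accommodate: p·3 + (1−p)·1 = p·6 + (1−p)·(-1) ⟹ 1 + 2p = (-1) + 7p ⟹ p = 2/5.
Agent 1 indifferent between Enter and Stay out: q·(-1) + (1−q)·(-1) = q·(-4) + (1−q)·3 ⟹ (-1) + 0q = 3 + (-7)q ⟹ q = 4/7.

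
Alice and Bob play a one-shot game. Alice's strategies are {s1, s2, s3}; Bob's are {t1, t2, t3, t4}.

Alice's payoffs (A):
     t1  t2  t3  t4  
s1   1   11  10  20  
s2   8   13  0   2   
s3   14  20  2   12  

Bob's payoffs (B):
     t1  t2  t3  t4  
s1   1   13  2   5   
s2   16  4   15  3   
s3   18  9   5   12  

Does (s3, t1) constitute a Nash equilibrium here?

Yes

Holding Bob at t1: Alice gets 14 from s3, versus 1 from s1, 8 from s2. No profitable deviation for Alice.
Holding Alice at s3: Bob gets 18 from t1, versus 9 from t2, 5 from t3, 12 from t4. No profitable deviation for Bob either.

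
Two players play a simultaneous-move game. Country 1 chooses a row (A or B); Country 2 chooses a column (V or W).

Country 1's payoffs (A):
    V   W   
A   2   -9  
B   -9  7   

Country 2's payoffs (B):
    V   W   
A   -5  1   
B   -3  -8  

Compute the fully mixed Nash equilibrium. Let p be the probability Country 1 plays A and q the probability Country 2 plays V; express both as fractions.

In a mixed NE each player is indifferent between their pure strategies, so the opponent's mix sets the indifference.
Country 2 indifferent between V and W: p·(-5) + (1−p)·(-3) = p·1 + (1−p)·(-8) ⟹ (-3) + (-2)p = (-8) + 9p ⟹ p = 5/11.
Country 1 indifferent between A and B: q·2 + (1−q)·(-9) = q·(-9) + (1−q)·7 ⟹ (-9) + 11q = 7 + (-16)q ⟹ q = 16/27.

p = 5/11, q = 16/27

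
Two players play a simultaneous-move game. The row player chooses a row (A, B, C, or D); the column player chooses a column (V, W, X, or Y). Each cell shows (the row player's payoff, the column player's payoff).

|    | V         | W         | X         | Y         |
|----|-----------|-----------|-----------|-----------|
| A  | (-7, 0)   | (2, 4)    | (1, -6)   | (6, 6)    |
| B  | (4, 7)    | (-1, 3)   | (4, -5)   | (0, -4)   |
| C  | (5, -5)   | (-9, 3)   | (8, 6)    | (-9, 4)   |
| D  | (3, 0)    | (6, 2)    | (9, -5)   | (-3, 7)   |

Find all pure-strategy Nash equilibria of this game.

Check mutual best responses: a cell is a NE iff neither player can gain by unilaterally deviating.
The row player's best responses — vs V: C (payoff 5); vs W: D (payoff 6); vs X: D (payoff 9); vs Y: A (payoff 6).
The column player's best responses — vs A: Y (payoff 6); vs B: V (payoff 7); vs C: X (payoff 6); vs D: Y (payoff 7).
The only mutual best response is (A, Y); neither player gains by switching there.

(A, Y)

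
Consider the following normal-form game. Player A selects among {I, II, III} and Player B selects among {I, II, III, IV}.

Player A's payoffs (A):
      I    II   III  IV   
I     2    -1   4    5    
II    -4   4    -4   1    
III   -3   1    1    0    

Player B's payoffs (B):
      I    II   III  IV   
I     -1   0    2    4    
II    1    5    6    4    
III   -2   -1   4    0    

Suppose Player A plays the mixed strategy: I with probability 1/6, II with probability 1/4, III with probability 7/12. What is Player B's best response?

III

Compute Player B's expected payoff from each pure strategy against the given mix.
I: (1/6)·(-1) + (1/4)·1 + (7/12)·(-2) = -13/12
II: (1/6)·0 + (1/4)·5 + (7/12)·(-1) = 2/3
III: (1/6)·2 + (1/4)·6 + (7/12)·4 = 25/6
IV: (1/6)·4 + (1/4)·4 + (7/12)·0 = 5/3
Highest expected payoff is 25/6, from III.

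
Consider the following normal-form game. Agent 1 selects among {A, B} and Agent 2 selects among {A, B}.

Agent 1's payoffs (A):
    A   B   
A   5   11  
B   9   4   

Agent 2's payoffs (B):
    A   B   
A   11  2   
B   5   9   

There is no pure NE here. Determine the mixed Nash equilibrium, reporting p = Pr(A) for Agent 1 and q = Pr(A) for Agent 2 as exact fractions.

p = 4/13, q = 7/11

Each player's mixing probability is pinned down by making the *other* player indifferent.
Agent 2 indifferent between A and B: p·11 + (1−p)·5 = p·2 + (1−p)·9 ⟹ 5 + 6p = 9 + (-7)p ⟹ p = 4/13.
Agent 1 indifferent between A and B: q·5 + (1−q)·11 = q·9 + (1−q)·4 ⟹ 11 + (-6)q = 4 + 5q ⟹ q = 7/11.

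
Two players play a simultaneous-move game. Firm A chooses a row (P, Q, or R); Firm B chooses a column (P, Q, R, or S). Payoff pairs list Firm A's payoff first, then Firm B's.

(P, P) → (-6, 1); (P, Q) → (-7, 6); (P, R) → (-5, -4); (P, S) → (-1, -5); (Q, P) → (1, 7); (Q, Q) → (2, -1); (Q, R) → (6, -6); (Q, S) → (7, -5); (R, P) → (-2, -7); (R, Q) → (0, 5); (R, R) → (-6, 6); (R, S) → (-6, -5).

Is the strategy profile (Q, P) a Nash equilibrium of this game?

Holding Firm B at P: Firm A gets 1 from Q, versus -6 from P, -2 from R. No profitable deviation for Firm A.
Holding Firm A at Q: Firm B gets 7 from P, versus -1 from Q, -6 from R, -5 from S. No profitable deviation for Firm B either.

Yes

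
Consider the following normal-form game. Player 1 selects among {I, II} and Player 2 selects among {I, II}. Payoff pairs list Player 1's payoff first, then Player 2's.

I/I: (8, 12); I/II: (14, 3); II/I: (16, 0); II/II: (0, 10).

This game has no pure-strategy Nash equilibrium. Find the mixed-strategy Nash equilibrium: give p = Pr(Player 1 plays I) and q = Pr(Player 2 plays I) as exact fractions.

p = 10/19, q = 7/11

In a mixed NE each player is indifferent between their pure strategies, so the opponent's mix sets the indifference.
Player 2 indifferent between I and II: p·12 + (1−p)·0 = p·3 + (1−p)·10 ⟹ 0 + 12p = 10 + (-7)p ⟹ p = 10/19.
Player 1 indifferent between I and II: q·8 + (1−q)·14 = q·16 + (1−q)·0 ⟹ 14 + (-6)q = 0 + 16q ⟹ q = 7/11.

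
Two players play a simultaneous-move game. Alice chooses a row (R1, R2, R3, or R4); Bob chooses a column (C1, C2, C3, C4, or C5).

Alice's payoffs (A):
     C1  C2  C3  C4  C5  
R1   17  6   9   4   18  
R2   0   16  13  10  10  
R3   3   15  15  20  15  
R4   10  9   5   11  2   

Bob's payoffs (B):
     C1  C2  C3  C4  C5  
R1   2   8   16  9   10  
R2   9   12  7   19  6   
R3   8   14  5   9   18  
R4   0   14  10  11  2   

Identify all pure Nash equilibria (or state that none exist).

A profile is a Nash equilibrium when each player is best-responding to the other.
Alice's best responses — vs C1: R1 (payoff 17); vs C2: R2 (payoff 16); vs C3: R3 (payoff 15); vs C4: R3 (payoff 20); vs C5: R1 (payoff 18).
Bob's best responses — vs R1: C3 (payoff 16); vs R2: C4 (payoff 19); vs R3: C5 (payoff 18); vs R4: C2 (payoff 14).
No cell has both players best-responding. For instance, Alice's best reply to C2 is R2, but against R2 Bob prefers C4 over C2.

There is no pure-strategy Nash equilibrium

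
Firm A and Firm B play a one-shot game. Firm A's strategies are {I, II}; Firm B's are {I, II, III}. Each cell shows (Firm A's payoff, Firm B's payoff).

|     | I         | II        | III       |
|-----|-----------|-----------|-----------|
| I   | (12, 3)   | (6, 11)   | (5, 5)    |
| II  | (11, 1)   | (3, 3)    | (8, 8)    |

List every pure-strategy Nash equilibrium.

Find each player's best response to every opponent strategy; NE are the intersections.
Firm A's best responses — vs I: I (payoff 12); vs II: I (payoff 6); vs III: II (payoff 8).
Firm B's best responses — vs I: II (payoff 11); vs II: III (payoff 8).
Mutual best responses occur at (I, II) and (II, III); at each, neither player gains by switching.

(I, II) and (II, III)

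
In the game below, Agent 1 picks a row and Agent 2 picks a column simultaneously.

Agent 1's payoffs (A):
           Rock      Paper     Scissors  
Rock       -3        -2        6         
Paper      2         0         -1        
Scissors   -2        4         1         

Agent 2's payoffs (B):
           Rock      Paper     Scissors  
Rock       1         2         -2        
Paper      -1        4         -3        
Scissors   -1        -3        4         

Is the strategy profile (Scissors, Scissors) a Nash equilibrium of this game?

Holding Agent 2 at Scissors: Agent 1 gets 1 from Scissors but could get 6 by switching to Rock. Agent 1 has a profitable deviation.

No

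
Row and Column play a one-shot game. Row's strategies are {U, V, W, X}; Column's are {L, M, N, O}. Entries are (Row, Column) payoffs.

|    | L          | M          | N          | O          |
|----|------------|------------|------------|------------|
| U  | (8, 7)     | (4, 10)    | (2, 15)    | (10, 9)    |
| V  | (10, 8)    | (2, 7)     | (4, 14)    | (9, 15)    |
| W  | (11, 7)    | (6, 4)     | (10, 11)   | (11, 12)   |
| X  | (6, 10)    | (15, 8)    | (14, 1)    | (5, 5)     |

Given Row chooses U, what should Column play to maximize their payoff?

N

With Row fixed at U, Column's payoffs are: L → 7, M → 10, N → 15, O → 9.
The maximum is 15, achieved by N.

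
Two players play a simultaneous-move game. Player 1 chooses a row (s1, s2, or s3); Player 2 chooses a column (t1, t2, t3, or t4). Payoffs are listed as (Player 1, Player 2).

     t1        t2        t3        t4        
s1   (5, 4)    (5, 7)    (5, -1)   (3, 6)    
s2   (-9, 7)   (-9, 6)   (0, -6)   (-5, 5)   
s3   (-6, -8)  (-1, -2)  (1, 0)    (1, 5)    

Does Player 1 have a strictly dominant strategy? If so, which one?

s1

Check whether one of Player 1's strategies beats all alternatives regardless of what the opponent does.
s1 strictly dominates: vs t1: 5 > each of {-9, -6}; vs t2: 5 > each of {-9, -1}; vs t3: 5 > each of {0, 1}; vs t4: 3 > each of {-5, 1}.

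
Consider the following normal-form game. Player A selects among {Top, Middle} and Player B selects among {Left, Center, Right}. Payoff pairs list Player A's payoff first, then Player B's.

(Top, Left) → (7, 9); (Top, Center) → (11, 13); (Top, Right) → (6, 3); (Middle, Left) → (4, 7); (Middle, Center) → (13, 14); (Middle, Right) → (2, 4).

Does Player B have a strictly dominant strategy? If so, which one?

Center

Check whether one of Player B's strategies beats all alternatives regardless of what the opponent does.
Center strictly dominates: vs Top: 13 > each of {9, 3}; vs Middle: 14 > each of {7, 4}.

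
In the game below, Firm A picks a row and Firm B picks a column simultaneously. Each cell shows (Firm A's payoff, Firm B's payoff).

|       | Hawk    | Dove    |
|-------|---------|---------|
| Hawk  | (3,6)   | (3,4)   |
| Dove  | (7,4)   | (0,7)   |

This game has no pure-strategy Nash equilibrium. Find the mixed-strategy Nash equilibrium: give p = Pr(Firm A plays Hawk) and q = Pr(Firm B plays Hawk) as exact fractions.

Each player's mixing probability is pinned down by making the *other* player indifferent.
Firm B indifferent between Hawk and Dove: p·6 + (1−p)·4 = p·4 + (1−p)·7 ⟹ 4 + 2p = 7 + (-3)p ⟹ p = 3/5.
Firm A indifferent between Hawk and Dove: q·3 + (1−q)·3 = q·7 + (1−q)·0 ⟹ 3 + 0q = 0 + 7q ⟹ q = 3/7.

p = 3/5, q = 3/7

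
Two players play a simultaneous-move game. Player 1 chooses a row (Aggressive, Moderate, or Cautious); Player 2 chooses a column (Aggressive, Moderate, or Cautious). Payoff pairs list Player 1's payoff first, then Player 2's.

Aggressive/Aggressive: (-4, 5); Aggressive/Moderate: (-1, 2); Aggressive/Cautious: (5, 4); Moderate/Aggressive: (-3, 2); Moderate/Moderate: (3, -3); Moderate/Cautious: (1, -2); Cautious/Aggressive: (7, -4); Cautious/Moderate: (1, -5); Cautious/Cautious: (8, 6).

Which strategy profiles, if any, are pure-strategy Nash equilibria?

Find each player's best response to every opponent strategy; NE are the intersections.
Player 1's best responses — vs Aggressive: Cautious (payoff 7); vs Moderate: Moderate (payoff 3); vs Cautious: Cautious (payoff 8).
Player 2's best responses — vs Aggressive: Aggressive (payoff 5); vs Moderate: Aggressive (payoff 2); vs Cautious: Cautious (payoff 6).
The only mutual best response is (Cautious, Cautious); neither player gains by switching there.

(Cautious, Cautious)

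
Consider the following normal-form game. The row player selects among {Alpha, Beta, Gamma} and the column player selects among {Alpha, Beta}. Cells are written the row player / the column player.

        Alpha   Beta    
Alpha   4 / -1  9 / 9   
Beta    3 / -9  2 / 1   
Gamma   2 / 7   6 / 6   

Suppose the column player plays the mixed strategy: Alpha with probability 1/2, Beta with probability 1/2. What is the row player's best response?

The row player's best reply maximizes expected payoff against the mix.
Alpha: (1/2)·4 + (1/2)·9 = 13/2
Beta: (1/2)·3 + (1/2)·2 = 5/2
Gamma: (1/2)·2 + (1/2)·6 = 4
Highest expected payoff is 13/2, from Alpha.

Alpha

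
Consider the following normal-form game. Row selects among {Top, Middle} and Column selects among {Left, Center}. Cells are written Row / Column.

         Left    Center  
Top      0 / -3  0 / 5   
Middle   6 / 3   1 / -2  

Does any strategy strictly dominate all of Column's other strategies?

Check whether one of Column's strategies beats all alternatives regardless of what the opponent does.
Left is not dominant: against Top, Center gives 5 > -3.
Center is not dominant: against Middle, Left gives 3 > -2.
No single strategy is best against every opponent action.

No strictly dominant strategy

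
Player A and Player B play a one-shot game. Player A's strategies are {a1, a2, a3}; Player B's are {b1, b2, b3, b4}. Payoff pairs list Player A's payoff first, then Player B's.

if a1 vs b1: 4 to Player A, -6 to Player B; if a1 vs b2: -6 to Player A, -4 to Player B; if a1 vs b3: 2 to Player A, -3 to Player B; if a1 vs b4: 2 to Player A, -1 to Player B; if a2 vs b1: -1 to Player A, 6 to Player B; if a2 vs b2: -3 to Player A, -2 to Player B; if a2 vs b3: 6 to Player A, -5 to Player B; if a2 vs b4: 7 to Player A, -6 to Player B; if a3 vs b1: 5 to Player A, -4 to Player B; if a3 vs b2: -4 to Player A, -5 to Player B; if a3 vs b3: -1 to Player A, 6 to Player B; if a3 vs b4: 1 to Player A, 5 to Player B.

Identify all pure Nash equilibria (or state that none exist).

A profile is a Nash equilibrium when each player is best-responding to the other.
Player A's best responses — vs b1: a3 (payoff 5); vs b2: a2 (payoff -3); vs b3: a2 (payoff 6); vs b4: a2 (payoff 7).
Player B's best responses — vs a1: b4 (payoff -1); vs a2: b1 (payoff 6); vs a3: b3 (payoff 6).
No cell has both players best-responding. For instance, Player A's best reply to b4 is a2, but against a2 Player B prefers b1 over b4.

There is no pure-strategy Nash equilibrium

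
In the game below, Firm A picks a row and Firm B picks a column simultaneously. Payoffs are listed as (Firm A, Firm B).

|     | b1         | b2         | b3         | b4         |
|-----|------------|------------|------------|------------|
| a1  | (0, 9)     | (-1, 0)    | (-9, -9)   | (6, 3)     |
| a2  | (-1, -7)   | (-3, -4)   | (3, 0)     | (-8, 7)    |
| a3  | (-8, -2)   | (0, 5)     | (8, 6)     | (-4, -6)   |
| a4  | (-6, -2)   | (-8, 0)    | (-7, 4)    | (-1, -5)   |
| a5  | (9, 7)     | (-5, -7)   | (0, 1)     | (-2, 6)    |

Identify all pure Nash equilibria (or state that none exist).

Find each player's best response to every opponent strategy; NE are the intersections.
Firm A's best responses — vs b1: a5 (payoff 9); vs b2: a3 (payoff 0); vs b3: a3 (payoff 8); vs b4: a1 (payoff 6).
Firm B's best responses — vs a1: b1 (payoff 9); vs a2: b4 (payoff 7); vs a3: b3 (payoff 6); vs a4: b3 (payoff 4); vs a5: b1 (payoff 7).
Mutual best responses occur at (a3, b3) and (a5, b1); at each, neither player gains by switching.

(a3, b3) and (a5, b1)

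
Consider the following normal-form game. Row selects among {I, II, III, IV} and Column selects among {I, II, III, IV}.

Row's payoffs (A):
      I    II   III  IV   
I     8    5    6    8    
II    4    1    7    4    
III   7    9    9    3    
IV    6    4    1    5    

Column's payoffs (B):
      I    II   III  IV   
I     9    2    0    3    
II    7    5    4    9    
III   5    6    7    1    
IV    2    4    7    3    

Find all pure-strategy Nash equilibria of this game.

Check mutual best responses: a cell is a NE iff neither player can gain by unilaterally deviating.
Row's best responses — vs I: I (payoff 8); vs II: III (payoff 9); vs III: III (payoff 9); vs IV: I (payoff 8).
Column's best responses — vs I: I (payoff 9); vs II: IV (payoff 9); vs III: III (payoff 7); vs IV: III (payoff 7).
Mutual best responses occur at (I, I) and (III, III); at each, neither player gains by switching.

(I, I) and (III, III)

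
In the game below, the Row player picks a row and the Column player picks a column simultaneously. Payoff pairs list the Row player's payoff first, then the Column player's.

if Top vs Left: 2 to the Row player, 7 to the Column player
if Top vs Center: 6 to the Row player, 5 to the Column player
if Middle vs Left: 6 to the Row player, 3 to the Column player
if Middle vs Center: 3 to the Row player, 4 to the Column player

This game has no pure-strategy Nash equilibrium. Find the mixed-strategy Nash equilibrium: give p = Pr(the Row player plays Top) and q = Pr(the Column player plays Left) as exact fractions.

In a mixed NE each player is indifferent between their pure strategies, so the opponent's mix sets the indifference.
The Column player indifferent between Left and Center: p·7 + (1−p)·3 = p·5 + (1−p)·4 ⟹ 3 + 4p = 4 + 1p ⟹ p = 1/3.
The Row player indifferent between Top and Middle: q·2 + (1−q)·6 = q·6 + (1−q)·3 ⟹ 6 + (-4)q = 3 + 3q ⟹ q = 3/7.

p = 1/3, q = 3/7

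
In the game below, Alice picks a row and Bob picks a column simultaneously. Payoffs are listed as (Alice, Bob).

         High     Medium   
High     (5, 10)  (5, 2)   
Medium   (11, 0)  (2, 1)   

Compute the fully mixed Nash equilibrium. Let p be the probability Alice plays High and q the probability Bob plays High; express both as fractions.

p = 1/9, q = 1/3

Each player's mixing probability is pinned down by making the *other* player indifferent.
Bob indifferent between High and Medium: p·10 + (1−p)·0 = p·2 + (1−p)·1 ⟹ 0 + 10p = 1 + 1p ⟹ p = 1/9.
Alice indifferent between High and Medium: q·5 + (1−q)·5 = q·11 + (1−q)·2 ⟹ 5 + 0q = 2 + 9q ⟹ q = 1/3.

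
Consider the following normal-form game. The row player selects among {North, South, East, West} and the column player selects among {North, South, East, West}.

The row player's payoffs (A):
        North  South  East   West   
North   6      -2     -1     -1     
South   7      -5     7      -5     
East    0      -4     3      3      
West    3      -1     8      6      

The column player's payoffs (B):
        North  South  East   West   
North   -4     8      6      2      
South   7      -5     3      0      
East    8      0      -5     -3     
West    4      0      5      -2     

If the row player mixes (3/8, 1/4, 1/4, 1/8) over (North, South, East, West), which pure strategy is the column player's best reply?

The column player's best reply maximizes expected payoff against the mix.
North: (3/8)·(-4) + (1/4)·7 + (1/4)·8 + (1/8)·4 = 11/4
South: (3/8)·8 + (1/4)·(-5) + (1/4)·0 + (1/8)·0 = 7/4
East: (3/8)·6 + (1/4)·3 + (1/4)·(-5) + (1/8)·5 = 19/8
West: (3/8)·2 + (1/4)·0 + (1/4)·(-3) + (1/8)·(-2) = -1/4
Highest expected payoff is 11/4, from North.

North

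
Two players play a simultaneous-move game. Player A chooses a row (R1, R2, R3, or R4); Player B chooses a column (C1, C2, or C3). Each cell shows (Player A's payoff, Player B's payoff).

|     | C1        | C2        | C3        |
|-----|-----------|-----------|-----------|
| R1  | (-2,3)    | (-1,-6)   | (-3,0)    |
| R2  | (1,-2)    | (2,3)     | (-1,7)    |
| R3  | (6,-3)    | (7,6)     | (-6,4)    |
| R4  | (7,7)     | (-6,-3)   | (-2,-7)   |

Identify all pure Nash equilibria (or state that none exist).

Check mutual best responses: a cell is a NE iff neither player can gain by unilaterally deviating.
Player A's best responses — vs C1: R4 (payoff 7); vs C2: R3 (payoff 7); vs C3: R2 (payoff -1).
Player B's best responses — vs R1: C1 (payoff 3); vs R2: C3 (payoff 7); vs R3: C2 (payoff 6); vs R4: C1 (payoff 7).
Mutual best responses occur at (R2, C3), (R3, C2), and (R4, C1); at each, neither player gains by switching.

(R2, C3), (R3, C2), and (R4, C1)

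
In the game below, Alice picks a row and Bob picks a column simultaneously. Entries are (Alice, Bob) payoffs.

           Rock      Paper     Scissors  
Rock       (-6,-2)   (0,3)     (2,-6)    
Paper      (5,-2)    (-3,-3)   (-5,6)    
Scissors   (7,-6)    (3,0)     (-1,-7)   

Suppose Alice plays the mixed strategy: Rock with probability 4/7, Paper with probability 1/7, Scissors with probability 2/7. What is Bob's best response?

Bob's best reply maximizes expected payoff against the mix.
Rock: (4/7)·(-2) + (1/7)·(-2) + (2/7)·(-6) = -22/7
Paper: (4/7)·3 + (1/7)·(-3) + (2/7)·0 = 9/7
Scissors: (4/7)·(-6) + (1/7)·6 + (2/7)·(-7) = -32/7
Highest expected payoff is 9/7, from Paper.

Paper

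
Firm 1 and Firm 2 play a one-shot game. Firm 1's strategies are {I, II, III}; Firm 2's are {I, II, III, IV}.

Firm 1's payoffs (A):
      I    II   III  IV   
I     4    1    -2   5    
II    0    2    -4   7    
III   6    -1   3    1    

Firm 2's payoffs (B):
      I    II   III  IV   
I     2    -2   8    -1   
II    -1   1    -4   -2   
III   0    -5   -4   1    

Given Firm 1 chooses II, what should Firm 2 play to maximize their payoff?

With Firm 1 fixed at II, Firm 2's payoffs are: I → -1, II → 1, III → -4, IV → -2.
The maximum is 1, achieved by II.

II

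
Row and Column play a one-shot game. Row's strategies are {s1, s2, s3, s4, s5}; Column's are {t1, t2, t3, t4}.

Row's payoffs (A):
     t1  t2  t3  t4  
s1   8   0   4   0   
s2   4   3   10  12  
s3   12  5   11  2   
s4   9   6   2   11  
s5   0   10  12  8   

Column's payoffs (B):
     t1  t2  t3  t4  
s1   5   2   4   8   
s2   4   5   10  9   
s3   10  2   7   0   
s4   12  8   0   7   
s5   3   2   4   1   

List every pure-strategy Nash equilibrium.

A profile is a Nash equilibrium when each player is best-responding to the other.
Row's best responses — vs t1: s3 (payoff 12); vs t2: s5 (payoff 10); vs t3: s5 (payoff 12); vs t4: s2 (payoff 12).
Column's best responses — vs s1: t4 (payoff 8); vs s2: t3 (payoff 10); vs s3: t1 (payoff 10); vs s4: t1 (payoff 12); vs s5: t3 (payoff 4).
Mutual best responses occur at (s3, t1) and (s5, t3); at each, neither player gains by switching.

(s3, t1) and (s5, t3)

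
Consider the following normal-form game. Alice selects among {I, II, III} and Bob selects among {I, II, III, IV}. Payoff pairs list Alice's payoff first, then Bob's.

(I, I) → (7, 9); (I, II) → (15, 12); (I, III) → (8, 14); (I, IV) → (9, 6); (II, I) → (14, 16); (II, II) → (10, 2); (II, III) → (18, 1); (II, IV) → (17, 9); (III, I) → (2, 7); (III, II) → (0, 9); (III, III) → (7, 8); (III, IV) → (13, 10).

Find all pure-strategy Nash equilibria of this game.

A profile is a Nash equilibrium when each player is best-responding to the other.
Alice's best responses — vs I: II (payoff 14); vs II: I (payoff 15); vs III: II (payoff 18); vs IV: II (payoff 17).
Bob's best responses — vs I: III (payoff 14); vs II: I (payoff 16); vs III: IV (payoff 10).
The only mutual best response is (II, I); neither player gains by switching there.

(II, I)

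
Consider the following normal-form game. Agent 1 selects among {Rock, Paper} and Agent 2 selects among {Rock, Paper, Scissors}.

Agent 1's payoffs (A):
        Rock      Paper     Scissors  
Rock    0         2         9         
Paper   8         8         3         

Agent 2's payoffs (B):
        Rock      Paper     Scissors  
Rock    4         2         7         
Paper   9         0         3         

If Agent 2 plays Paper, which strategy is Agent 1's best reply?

Paper

With Agent 2 fixed at Paper, Agent 1's payoffs are: Rock → 2, Paper → 8.
The maximum is 8, achieved by Paper.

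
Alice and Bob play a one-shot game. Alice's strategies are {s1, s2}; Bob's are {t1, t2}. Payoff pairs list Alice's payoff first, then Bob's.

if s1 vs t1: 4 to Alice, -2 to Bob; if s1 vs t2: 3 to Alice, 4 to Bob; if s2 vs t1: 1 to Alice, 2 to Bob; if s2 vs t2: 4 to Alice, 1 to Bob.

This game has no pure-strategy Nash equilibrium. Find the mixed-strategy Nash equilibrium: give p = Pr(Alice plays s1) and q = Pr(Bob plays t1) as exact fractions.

p = 1/7, q = 1/4

In a mixed NE each player is indifferent between their pure strategies, so the opponent's mix sets the indifference.
Bob indifferent between t1 and t2: p·(-2) + (1−p)·2 = p·4 + (1−p)·1 ⟹ 2 + (-4)p = 1 + 3p ⟹ p = 1/7.
Alice indifferent between s1 and s2: q·4 + (1−q)·3 = q·1 + (1−q)·4 ⟹ 3 + 1q = 4 + (-3)q ⟹ q = 1/4.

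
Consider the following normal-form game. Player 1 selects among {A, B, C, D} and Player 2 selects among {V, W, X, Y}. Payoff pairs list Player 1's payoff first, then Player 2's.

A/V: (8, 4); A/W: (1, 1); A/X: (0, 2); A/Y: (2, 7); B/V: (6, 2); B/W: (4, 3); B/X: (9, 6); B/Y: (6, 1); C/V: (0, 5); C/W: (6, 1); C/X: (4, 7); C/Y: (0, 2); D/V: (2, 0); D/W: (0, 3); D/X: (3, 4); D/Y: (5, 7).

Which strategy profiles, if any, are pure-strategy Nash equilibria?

(B, X)

A profile is a Nash equilibrium when each player is best-responding to the other.
Player 1's best responses — vs V: A (payoff 8); vs W: C (payoff 6); vs X: B (payoff 9); vs Y: B (payoff 6).
Player 2's best responses — vs A: Y (payoff 7); vs B: X (payoff 6); vs C: X (payoff 7); vs D: Y (payoff 7).
The only mutual best response is (B, X); neither player gains by switching there.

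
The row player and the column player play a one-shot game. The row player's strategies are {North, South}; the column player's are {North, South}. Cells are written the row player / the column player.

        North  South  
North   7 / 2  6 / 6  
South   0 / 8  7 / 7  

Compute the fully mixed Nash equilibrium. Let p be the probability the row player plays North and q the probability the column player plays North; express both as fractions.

Each player's mixing probability is pinned down by making the *other* player indifferent.
The column player indifferent between North and South: p·2 + (1−p)·8 = p·6 + (1−p)·7 ⟹ 8 + (-6)p = 7 + (-1)p ⟹ p = 1/5.
The row player indifferent between North and South: q·7 + (1−q)·6 = q·0 + (1−q)·7 ⟹ 6 + 1q = 7 + (-7)q ⟹ q = 1/8.

p = 1/5, q = 1/8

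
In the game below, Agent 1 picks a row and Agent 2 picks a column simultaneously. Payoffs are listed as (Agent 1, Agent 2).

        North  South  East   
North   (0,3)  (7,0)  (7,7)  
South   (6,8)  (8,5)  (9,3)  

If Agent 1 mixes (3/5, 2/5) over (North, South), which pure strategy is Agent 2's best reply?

East

Agent 2's best reply maximizes expected payoff against the mix.
North: (3/5)·3 + (2/5)·8 = 5
South: (3/5)·0 + (2/5)·5 = 2
East: (3/5)·7 + (2/5)·3 = 27/5
Highest expected payoff is 27/5, from East.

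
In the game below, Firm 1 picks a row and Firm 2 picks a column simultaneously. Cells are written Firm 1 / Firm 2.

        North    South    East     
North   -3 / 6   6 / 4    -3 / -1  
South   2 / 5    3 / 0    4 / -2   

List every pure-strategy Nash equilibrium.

(South, North)

A profile is a Nash equilibrium when each player is best-responding to the other.
Firm 1's best responses — vs North: South (payoff 2); vs South: North (payoff 6); vs East: South (payoff 4).
Firm 2's best responses — vs North: North (payoff 6); vs South: North (payoff 5).
The only mutual best response is (South, North); neither player gains by switching there.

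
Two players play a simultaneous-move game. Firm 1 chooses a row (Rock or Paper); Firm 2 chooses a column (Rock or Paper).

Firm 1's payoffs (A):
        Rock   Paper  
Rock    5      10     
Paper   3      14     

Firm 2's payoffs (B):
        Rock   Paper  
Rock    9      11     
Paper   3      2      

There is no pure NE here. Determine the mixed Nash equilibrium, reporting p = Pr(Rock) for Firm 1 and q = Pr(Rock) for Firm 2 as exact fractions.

Each player's mixing probability is pinned down by making the *other* player indifferent.
Firm 2 indifferent between Rock and Paper: p·9 + (1−p)·3 = p·11 + (1−p)·2 ⟹ 3 + 6p = 2 + 9p ⟹ p = 1/3.
Firm 1 indifferent between Rock and Paper: q·5 + (1−q)·10 = q·3 + (1−q)·14 ⟹ 10 + (-5)q = 14 + (-11)q ⟹ q = 2/3.

p = 1/3, q = 2/3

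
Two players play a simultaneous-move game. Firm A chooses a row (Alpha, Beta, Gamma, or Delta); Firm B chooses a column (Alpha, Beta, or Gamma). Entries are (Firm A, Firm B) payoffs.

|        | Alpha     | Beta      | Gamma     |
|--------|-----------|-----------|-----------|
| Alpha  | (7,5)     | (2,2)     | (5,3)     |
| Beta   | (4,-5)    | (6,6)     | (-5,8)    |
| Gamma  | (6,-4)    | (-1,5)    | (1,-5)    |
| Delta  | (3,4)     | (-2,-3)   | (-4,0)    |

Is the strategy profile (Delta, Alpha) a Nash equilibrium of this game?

Holding Firm B at Alpha: Firm A gets 3 from Delta but could get 7 by switching to Alpha. Firm A has a profitable deviation.

No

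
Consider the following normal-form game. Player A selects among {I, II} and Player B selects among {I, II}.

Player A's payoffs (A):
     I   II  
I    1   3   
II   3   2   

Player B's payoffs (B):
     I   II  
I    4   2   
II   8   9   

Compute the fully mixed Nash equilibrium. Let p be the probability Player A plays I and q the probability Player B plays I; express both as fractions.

In a mixed NE each player is indifferent between their pure strategies, so the opponent's mix sets the indifference.
Player B indifferent between I and II: p·4 + (1−p)·8 = p·2 + (1−p)·9 ⟹ 8 + (-4)p = 9 + (-7)p ⟹ p = 1/3.
Player A indifferent between I and II: q·1 + (1−q)·3 = q·3 + (1−q)·2 ⟹ 3 + (-2)q = 2 + 1q ⟹ q = 1/3.

p = 1/3, q = 1/3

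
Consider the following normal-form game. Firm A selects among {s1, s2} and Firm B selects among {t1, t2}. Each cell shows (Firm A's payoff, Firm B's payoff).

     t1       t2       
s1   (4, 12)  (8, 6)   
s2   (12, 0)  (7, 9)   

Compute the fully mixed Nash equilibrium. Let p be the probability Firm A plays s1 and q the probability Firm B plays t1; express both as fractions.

Each player's mixing probability is pinned down by making the *other* player indifferent.
Firm B indifferent between t1 and t2: p·12 + (1−p)·0 = p·6 + (1−p)·9 ⟹ 0 + 12p = 9 + (-3)p ⟹ p = 3/5.
Firm A indifferent between s1 and s2: q·4 + (1−q)·8 = q·12 + (1−q)·7 ⟹ 8 + (-4)q = 7 + 5q ⟹ q = 1/9.

p = 3/5, q = 1/9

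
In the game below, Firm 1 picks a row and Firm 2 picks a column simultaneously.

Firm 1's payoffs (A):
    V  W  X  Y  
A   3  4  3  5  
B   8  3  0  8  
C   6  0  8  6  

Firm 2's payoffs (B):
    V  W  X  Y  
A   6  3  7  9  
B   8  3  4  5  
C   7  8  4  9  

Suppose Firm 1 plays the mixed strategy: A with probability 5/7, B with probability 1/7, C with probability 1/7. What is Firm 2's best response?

Y

Compute Firm 2's expected payoff from each pure strategy against the given mix.
V: (5/7)·6 + (1/7)·8 + (1/7)·7 = 45/7
W: (5/7)·3 + (1/7)·3 + (1/7)·8 = 26/7
X: (5/7)·7 + (1/7)·4 + (1/7)·4 = 43/7
Y: (5/7)·9 + (1/7)·5 + (1/7)·9 = 59/7
Highest expected payoff is 59/7, from Y.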